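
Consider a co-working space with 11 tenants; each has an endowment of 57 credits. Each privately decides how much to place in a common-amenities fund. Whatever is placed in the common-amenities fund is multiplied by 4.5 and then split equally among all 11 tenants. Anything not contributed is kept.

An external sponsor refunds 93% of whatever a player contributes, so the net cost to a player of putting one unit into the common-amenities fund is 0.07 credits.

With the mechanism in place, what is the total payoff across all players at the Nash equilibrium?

3404.61 credits

The effective private return per unit is now (4.5/11) / 0.07 = 5.8442 > 1, so every player's dominant strategy flips to full contribution.
So the Nash equilibrium is full contribution by all 11; the group earns 11 × (57 × 0.93 + 4.5 × 57) = 3404.61.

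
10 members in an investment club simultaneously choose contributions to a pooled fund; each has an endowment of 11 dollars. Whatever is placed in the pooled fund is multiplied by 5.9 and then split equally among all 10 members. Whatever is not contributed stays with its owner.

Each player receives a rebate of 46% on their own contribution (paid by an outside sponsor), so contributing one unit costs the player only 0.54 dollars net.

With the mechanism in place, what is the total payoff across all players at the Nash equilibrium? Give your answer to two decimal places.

699.60 dollars

With the mechanism, a contributed unit returns (5.9/10) / 0.54 = 1.0926 per unit of net cost to the contributor — now above 1 — so contributing fully is weakly dominant for every player.
At the Nash equilibrium everyone contributes 11. Group total payoff = 10 × (11 × 0.46 + 5.9 × 11) = 699.60.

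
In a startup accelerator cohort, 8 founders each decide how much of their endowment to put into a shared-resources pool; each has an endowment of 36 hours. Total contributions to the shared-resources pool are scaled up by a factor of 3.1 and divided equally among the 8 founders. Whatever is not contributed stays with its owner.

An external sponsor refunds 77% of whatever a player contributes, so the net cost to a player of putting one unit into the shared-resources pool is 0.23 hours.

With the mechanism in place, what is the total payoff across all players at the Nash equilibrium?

1114.56 hours

With the mechanism, a contributed unit returns (3.1/8) / 0.23 = 1.6848 per unit of net cost to the contributor — now above 1 — so contributing fully is weakly dominant for every player.
At the Nash equilibrium everyone contributes 36. Group total payoff = 8 × (36 × 0.77 + 3.1 × 36) = 1114.56.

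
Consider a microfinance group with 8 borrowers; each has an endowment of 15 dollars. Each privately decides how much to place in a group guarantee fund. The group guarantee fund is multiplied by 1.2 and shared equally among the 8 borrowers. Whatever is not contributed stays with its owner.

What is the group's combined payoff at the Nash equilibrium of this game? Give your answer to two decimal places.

120.00 dollars

Each contributed unit returns 1.2/8 = 0.1500 to its contributor — below 1 — so contributing 0 is dominant for every player. At the Nash equilibrium everyone keeps their 15, and the group total is 8 × 15 = 120.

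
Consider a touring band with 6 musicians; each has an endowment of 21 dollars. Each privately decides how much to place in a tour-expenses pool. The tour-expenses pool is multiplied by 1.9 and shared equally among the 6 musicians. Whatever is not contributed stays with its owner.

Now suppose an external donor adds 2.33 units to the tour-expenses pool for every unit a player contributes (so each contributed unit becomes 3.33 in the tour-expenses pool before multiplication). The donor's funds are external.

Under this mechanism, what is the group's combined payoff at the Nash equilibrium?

The effective private return per unit is now 1.9 × 3.33 / 6 = 1.0545 > 1, so every player's dominant strategy flips to full contribution.
So the Nash equilibrium is full contribution by all 6; the group earns 1.9 × 3.33 × 126 = 797.20.

797.20 dollars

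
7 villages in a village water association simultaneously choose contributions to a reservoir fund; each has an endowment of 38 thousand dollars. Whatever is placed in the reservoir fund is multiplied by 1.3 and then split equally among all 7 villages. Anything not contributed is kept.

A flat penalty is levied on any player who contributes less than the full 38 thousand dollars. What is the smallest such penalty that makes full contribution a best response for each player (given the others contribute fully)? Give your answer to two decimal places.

Given the others contribute fully, the best deviation is to contribute 0 (any partial contribution still incurs the fine and gives up units whose private return 0.1857 is below 1).
Deviating from 38 to 0 saves 38 thousand dollars but forfeits the deviator's share of the drop in the reservoir fund: 1.3/7 × 38 = 7.06.
So the deviation gain is 38 − 7.06 = 30.94, and the fine must be at least 30.94 thousand dollars to wipe it out.

30.94 thousand dollars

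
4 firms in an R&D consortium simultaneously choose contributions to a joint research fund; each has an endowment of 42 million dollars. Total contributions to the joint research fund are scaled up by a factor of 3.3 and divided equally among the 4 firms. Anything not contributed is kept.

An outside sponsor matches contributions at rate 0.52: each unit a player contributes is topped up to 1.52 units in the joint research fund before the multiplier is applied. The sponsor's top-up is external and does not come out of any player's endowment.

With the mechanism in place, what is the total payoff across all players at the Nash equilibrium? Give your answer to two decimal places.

With the mechanism, a contributed unit returns 3.3 × 1.52 / 4 = 1.2540 per unit of net cost to the contributor — now above 1 — so contributing fully is weakly dominant for every player.
So the Nash equilibrium is full contribution by all 4; the group earns 3.3 × 1.52 × 168 = 842.69.

842.69 million dollars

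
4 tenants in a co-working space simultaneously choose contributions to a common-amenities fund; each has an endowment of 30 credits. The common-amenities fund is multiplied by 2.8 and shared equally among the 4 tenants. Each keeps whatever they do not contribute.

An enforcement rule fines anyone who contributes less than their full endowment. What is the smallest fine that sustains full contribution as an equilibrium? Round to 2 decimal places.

9.00 credits

Given the others contribute fully, the best deviation is to contribute 0 (any partial contribution still incurs the fine and gives up units whose private return 0.7000 is below 1).
Deviating from 30 to 0 saves 30 credits but forfeits the deviator's share of the drop in the common-amenities fund: 2.8/4 × 30 = 21.00.
So the deviation gain is 30 − 21.00 = 9.00, and the fine must be at least 9.00 credits to wipe it out.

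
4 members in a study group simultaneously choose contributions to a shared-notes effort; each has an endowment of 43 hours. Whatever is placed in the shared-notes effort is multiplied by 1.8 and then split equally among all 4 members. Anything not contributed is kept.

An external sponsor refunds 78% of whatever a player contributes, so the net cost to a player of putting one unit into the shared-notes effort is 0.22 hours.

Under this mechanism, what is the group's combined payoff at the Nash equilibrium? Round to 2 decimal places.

443.76 hours

The effective private return per unit is now (1.8/4) / 0.22 = 2.0455 > 1, so every player's dominant strategy flips to full contribution.
At the Nash equilibrium everyone contributes 43. Group total payoff = 4 × (43 × 0.78 + 1.8 × 43) = 443.76.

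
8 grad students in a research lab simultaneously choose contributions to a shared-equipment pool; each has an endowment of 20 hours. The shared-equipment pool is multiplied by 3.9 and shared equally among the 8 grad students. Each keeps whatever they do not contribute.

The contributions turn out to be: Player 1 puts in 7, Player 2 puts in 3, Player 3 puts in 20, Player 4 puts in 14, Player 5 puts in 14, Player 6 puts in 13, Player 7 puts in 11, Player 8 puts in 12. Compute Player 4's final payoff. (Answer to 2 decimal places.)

51.83 hours

Total contributed: 7 + 3 + 20 + 14 + 14 + 13 + 11 + 12 = 94.
Each receives 3.9 × 94 / 8 = 45.83 from the shared-equipment pool.
Player 4 keeps 20 − 14 = 6, so Player 4's payoff is 6 + 45.83 = 51.83.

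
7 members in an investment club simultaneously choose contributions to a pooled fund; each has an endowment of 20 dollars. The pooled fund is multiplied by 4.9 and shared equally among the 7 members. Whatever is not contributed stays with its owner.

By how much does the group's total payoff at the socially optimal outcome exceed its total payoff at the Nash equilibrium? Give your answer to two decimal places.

Each contributed unit returns 4.9/7 = 0.7000 to its contributor — below 1 — so contributing 0 is dominant for every player. At the Nash equilibrium everyone keeps their 20, and the group total is 7 × 20 = 140.
Each contributed unit returns 4.900 to the group as a whole (0.7000 to each of 7 players), which exceeds 1, so the social optimum is full contribution: group total = 4.900 × 140 = 686.00.
Efficiency loss = 686.00 − 140 = 546.00.

546.00 dollars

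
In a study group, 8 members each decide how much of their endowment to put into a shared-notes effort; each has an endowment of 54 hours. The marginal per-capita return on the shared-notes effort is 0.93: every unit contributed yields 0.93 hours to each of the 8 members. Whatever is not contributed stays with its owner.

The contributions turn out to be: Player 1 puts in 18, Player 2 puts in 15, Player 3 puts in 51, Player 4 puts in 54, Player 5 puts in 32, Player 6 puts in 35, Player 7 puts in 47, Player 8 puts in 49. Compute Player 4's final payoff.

279.93 hours

Total contributed: 18 + 15 + 51 + 54 + 32 + 35 + 47 + 49 = 301.
Each receives 0.93 × 301 = 279.93 from the shared-notes effort.
Player 4 keeps 54 − 54 = 0, so Player 4's payoff is 0 + 279.93 = 279.93.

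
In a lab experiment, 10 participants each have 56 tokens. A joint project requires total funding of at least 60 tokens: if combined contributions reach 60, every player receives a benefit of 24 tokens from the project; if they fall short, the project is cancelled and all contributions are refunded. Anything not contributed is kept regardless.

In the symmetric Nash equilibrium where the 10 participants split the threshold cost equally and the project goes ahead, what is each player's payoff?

74 tokens

Equal share of the threshold: 60/10 = 6.
At this profile no one gains by cutting their contribution: any cut drops the total below 60, the project is cancelled, contributions are refunded, and the deviator ends with 56, which is less than 56 − 6 + 24 = 74. Contributing more than 6 just wastes the excess. So contributing exactly 6 is a best response.
Each player's payoff: 56 − 6 + 24 = 74.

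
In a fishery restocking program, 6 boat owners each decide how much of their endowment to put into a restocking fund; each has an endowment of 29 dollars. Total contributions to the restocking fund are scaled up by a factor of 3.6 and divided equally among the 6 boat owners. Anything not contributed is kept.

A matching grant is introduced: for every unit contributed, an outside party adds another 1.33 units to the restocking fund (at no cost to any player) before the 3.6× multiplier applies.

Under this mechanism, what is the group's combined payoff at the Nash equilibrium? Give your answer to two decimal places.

1459.51 dollars

Under the mechanism each unit contributed yields 3.6 × 2.33 / 6 = 1.3980 back to its contributor per unit of net cost, which exceeds 1, making full contribution the dominant choice for everyone.
So the Nash equilibrium is full contribution by all 6; the group earns 3.6 × 2.33 × 174 = 1459.51.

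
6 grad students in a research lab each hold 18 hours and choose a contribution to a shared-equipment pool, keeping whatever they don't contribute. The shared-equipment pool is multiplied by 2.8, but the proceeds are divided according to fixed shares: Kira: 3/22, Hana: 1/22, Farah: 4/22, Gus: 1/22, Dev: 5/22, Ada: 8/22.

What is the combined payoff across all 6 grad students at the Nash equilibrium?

140.40 hours

Each unit j contributes comes back to j as 2.8 × (j's share), so j prefers to contribute only if that share exceeds 1/2.8 = 0.3571; otherwise keeping the unit dominates.
Only Ada (8/22) clears that bar, contributing 18; the remaining 5 contribute 0. Total contributed: 18.
The shared-equipment pool pays out 2.8 × 18 = 50.40 in total (split across the unequal shares, but the aggregate is all that matters for the group sum).
The 5 free-riders keep 18 each, adding 90. Group total = 90 + 50.40 = 140.40.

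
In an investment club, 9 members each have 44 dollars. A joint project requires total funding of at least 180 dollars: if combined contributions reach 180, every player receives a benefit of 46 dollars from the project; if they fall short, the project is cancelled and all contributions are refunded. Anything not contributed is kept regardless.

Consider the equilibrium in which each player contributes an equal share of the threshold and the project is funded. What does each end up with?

70 dollars

Equal share of the threshold: 180/9 = 20.
At this profile no one gains by cutting their contribution: any cut drops the total below 180, the project is cancelled, contributions are refunded, and the deviator ends with 44, which is less than 44 − 20 + 46 = 70. Contributing more than 20 just wastes the excess. So contributing exactly 20 is a best response.
Each player's payoff: 44 − 20 + 46 = 70.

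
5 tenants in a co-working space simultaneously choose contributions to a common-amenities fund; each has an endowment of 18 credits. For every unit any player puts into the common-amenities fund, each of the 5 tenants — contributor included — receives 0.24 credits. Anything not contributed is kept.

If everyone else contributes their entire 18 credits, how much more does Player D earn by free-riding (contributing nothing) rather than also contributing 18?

13.68 credits

Switching from a contribution of 18 to 0 lets Player D keep an extra 18 credits, but lowers the common-amenities fund by 18, which costs Player D their own share of that drop: 0.24 × 18 = 4.32.
Net gain = 18 − 4.32 = 13.68. The private return per contributed unit (0.24) is below 1, so free-riding is indeed the best response regardless of what the others do.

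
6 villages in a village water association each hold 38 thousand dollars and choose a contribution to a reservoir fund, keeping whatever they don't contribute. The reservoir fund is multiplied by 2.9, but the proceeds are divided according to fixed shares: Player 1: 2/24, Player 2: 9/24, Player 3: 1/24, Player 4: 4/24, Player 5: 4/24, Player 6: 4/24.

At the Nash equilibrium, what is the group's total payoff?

300.20 thousand dollars

For player j, contributing a unit is worthwhile iff 2.9 × (j's share) ≥ 1, i.e. iff j's share is at least 0.3448.
The only share above 0.3448 is Player 2's 9/24, contributing 38; the remaining 5 contribute 0. Total contributed: 38.
The reservoir fund pays out 2.9 × 38 = 110.20 in total (split across the unequal shares, but the aggregate is all that matters for the group sum).
The 5 free-riders keep 38 each, adding 190. Group total = 190 + 110.20 = 300.20.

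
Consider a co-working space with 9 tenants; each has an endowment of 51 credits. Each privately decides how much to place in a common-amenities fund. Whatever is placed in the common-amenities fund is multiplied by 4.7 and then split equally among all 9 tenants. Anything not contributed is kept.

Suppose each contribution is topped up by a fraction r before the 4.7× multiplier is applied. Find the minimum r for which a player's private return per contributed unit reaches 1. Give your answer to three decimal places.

0.915

With matching at rate r, one contributed unit becomes (1 + r) in the common-amenities fund and returns 4.7 × (1 + r) / 9 to the contributor.
Setting this equal to 1: 1 + r = 9/4.7 = 1.9149.
So the minimum matching rate is r = 1.9149 − 1 = 0.915.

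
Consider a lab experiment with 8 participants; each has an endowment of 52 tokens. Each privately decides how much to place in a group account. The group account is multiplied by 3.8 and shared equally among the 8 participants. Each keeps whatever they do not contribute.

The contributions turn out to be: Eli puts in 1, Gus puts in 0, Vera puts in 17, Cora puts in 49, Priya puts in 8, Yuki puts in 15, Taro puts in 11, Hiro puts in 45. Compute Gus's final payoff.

Total contributed: 1 + 0 + 17 + 49 + 8 + 15 + 11 + 45 = 146.
Each receives 3.8 × 146 / 8 = 69.35 from the group account.
Gus keeps 52 − 0 = 52, so Gus's payoff is 52 + 69.35 = 121.35.

121.35 tokens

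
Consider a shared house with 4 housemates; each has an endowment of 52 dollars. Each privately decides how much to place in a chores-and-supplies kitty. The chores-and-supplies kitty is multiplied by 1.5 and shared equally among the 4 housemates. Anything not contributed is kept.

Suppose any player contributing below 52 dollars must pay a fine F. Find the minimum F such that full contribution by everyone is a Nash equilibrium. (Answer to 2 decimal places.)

Given the others contribute fully, the best deviation is to contribute 0 (any partial contribution still incurs the fine and gives up units whose private return 0.3750 is below 1).
Deviating from 52 to 0 saves 52 dollars but forfeits the deviator's share of the drop in the chores-and-supplies kitty: 1.5/4 × 52 = 19.50.
So the deviation gain is 52 − 19.50 = 32.50, and the fine must be at least 32.50 dollars to wipe it out.

32.50 dollars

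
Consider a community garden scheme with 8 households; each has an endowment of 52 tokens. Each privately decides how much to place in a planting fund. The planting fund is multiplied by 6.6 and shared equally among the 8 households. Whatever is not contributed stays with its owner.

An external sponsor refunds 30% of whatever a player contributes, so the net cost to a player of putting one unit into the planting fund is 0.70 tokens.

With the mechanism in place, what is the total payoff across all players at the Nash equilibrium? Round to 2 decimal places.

2870.40 tokens

Under the mechanism each unit contributed yields (6.6/8) / 0.70 = 1.1786 back to its contributor per unit of net cost, which exceeds 1, making full contribution the dominant choice for everyone.
So the Nash equilibrium is full contribution by all 8; the group earns 8 × (52 × 0.30 + 6.6 × 52) = 2870.40.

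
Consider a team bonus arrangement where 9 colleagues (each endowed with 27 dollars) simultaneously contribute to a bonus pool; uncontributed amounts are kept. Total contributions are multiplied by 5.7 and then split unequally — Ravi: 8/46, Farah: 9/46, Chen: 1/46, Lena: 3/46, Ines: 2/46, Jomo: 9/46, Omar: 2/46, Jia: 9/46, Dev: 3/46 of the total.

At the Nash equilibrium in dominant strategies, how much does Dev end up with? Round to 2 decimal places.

57.11 dollars

Player j's private return per contributed unit is 5.7 × (j's share). Contributing is weakly dominant for j when that share is at least 1/5.7 = 0.1754, and contributing 0 is dominant otherwise.
Farah, Jomo and Jia clear that bar, contributing 27 each; the remaining 6 contribute 0. Total contributed: 81.
Dev keeps 27 and receives 5.7 × 81 × 3/46 = 30.11 from the bonus pool, for a payoff of 57.11.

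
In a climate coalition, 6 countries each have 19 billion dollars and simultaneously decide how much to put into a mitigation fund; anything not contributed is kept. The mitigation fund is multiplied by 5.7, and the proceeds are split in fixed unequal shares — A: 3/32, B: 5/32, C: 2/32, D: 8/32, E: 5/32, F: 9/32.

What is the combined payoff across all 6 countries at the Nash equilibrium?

Each unit j contributes comes back to j as 5.7 × (j's share), so j prefers to contribute only if that share exceeds 1/5.7 = 0.1754; otherwise keeping the unit dominates.
D and F are above the threshold, contributing 19 each; the remaining 4 contribute 0. Total contributed: 38.
The mitigation fund pays out 5.7 × 38 = 216.60 in total (split across the unequal shares, but the aggregate is all that matters for the group sum).
The 4 free-riders keep 19 each, adding 76. Group total = 76 + 216.60 = 292.60.

292.60 billion dollars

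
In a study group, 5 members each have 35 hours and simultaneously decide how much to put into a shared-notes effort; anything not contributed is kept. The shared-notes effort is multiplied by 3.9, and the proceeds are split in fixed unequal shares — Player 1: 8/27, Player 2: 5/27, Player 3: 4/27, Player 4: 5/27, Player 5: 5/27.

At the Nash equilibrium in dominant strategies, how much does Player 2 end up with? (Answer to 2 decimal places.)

60.28 hours

Player j's private return per contributed unit is 3.9 × (j's share). Contributing is weakly dominant for j when that share is at least 1/3.9 = 0.2564, and contributing 0 is dominant otherwise.
The only share above 0.2564 is Player 1's 8/27, contributing 35; the remaining 4 contribute 0. Total contributed: 35.
Player 2 keeps 35 and receives 3.9 × 35 × 5/27 = 25.28 from the shared-notes effort, for a payoff of 60.28.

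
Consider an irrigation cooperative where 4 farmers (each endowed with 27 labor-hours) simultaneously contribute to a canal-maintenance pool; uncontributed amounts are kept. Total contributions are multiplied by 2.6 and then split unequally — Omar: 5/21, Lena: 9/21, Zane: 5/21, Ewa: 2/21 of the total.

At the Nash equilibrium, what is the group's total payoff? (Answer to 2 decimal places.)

Each unit j contributes comes back to j as 2.6 × (j's share), so j prefers to contribute only if that share exceeds 1/2.6 = 0.3846; otherwise keeping the unit dominates.
Only Lena (9/21) clears that bar, contributing 27; the remaining 3 contribute 0. Total contributed: 27.
The canal-maintenance pool pays out 2.6 × 27 = 70.20 in total (split across the unequal shares, but the aggregate is all that matters for the group sum).
The 3 free-riders keep 27 each, adding 81. Group total = 81 + 70.20 = 151.20.

151.20 labor-hours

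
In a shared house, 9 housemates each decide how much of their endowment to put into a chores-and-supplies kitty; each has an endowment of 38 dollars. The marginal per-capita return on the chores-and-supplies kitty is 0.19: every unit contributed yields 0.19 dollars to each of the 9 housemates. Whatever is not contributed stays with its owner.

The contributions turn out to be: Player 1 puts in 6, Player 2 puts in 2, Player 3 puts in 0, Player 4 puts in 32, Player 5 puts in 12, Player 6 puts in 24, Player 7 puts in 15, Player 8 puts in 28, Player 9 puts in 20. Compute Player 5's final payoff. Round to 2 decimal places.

Total contributed: 6 + 2 + 0 + 32 + 12 + 24 + 15 + 28 + 20 = 139.
Each receives 0.19 × 139 = 26.41 from the chores-and-supplies kitty.
Player 5 keeps 38 − 12 = 26, so Player 5's payoff is 26 + 26.41 = 52.41.

52.41 dollars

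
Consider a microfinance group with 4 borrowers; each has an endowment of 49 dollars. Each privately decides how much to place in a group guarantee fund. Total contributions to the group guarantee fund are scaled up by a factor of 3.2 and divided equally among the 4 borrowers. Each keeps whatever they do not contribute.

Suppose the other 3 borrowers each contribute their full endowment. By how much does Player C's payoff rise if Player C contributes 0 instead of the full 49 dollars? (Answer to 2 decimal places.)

Switching from a contribution of 49 to 0 lets Player C keep an extra 49 dollars, but lowers the group guarantee fund by 49, which costs Player C their own share of that drop: 3.2/4 × 49 = 39.20.
Net gain = 49 − 39.20 = 9.80. The private return per contributed unit (0.8000) is below 1, so free-riding is indeed the best response regardless of what the others do.

9.80 dollars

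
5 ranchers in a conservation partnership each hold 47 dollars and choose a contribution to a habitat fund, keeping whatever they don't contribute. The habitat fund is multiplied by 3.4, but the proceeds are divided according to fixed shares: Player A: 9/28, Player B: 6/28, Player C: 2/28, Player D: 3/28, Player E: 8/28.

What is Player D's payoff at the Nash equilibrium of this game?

Player j's private return per contributed unit is 3.4 × (j's share). Contributing is weakly dominant for j when that share is at least 1/3.4 = 0.2941, and contributing 0 is dominant otherwise.
Only Player A (9/28) clears that bar, contributing 47; the remaining 4 contribute 0. Total contributed: 47.
Player D keeps 47 and receives 3.4 × 47 × 3/28 = 17.12 from the habitat fund, for a payoff of 64.12.

64.12 dollars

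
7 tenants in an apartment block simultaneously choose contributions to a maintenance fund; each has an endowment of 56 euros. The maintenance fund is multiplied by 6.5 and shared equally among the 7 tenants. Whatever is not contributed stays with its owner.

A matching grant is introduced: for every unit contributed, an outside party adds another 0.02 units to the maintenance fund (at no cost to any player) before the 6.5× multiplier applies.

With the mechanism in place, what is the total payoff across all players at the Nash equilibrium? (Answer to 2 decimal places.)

The effective private return is 6.5 × 1.02 / 7 = 0.9471, which is still under 1, so the mechanism doesn't change anyone's dominant strategy: zero contribution.
Everyone keeps their endowment and the group total is 7 × 56 = 392.

392.00 euros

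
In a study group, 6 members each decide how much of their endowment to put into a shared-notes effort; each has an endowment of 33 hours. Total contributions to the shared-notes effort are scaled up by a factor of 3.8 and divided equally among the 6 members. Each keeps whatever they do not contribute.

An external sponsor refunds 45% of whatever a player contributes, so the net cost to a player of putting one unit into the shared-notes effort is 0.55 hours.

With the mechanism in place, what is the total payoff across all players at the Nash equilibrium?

The effective private return per unit is now (3.8/6) / 0.55 = 1.1515 > 1, so every player's dominant strategy flips to full contribution.
So the Nash equilibrium is full contribution by all 6; the group earns 6 × (33 × 0.45 + 3.8 × 33) = 841.50.

841.50 hours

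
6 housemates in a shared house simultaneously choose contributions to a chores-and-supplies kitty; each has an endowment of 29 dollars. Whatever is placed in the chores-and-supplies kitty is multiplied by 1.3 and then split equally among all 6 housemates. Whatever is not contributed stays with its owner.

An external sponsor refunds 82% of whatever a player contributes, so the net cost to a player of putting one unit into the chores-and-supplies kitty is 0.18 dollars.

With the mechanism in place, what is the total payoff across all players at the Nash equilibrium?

368.88 dollars

Under the mechanism each unit contributed yields (1.3/6) / 0.18 = 1.2037 back to its contributor per unit of net cost, which exceeds 1, making full contribution the dominant choice for everyone.
At the Nash equilibrium everyone contributes 29. Group total payoff = 6 × (29 × 0.82 + 1.3 × 29) = 368.88.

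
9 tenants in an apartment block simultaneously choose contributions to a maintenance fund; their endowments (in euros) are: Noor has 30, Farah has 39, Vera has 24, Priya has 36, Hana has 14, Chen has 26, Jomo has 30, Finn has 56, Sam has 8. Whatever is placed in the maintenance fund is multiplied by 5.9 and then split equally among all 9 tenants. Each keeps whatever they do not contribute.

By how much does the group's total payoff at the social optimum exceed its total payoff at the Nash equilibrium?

The private return per contributed unit is 5.9/9 = 0.6556 < 1 for every player regardless of endowment, so the Nash equilibrium is zero contribution and the group total is Σ E_j = 30 + 39 + 24 + 36 + 14 + 26 + 30 + 56 + 8 = 263.
Each contributed unit returns 5.900 to the group, so the social optimum is full contribution by everyone: group total = 5.900 × 263 = 1551.70.
Efficiency loss = (5.900 − 1) × 263 = 1288.70.

1288.70 euros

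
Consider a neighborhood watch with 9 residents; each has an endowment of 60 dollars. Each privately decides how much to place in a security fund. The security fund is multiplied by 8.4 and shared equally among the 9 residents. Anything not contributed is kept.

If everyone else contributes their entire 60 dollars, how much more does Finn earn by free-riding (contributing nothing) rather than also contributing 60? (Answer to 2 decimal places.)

Switching from a contribution of 60 to 0 lets Finn keep an extra 60 dollars, but lowers the security fund by 60, which costs Finn their own share of that drop: 8.4/9 × 60 = 56.00.
Net gain = 60 − 56.00 = 4.00. The private return per contributed unit (0.9333) is below 1, so free-riding is indeed the best response regardless of what the others do.

4.00 dollars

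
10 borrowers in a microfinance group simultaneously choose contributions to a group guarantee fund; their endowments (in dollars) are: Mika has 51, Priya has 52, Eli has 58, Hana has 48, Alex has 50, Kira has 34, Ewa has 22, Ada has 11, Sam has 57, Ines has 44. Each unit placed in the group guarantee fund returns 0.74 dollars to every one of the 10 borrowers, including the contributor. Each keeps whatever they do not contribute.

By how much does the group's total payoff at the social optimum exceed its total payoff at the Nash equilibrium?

2732.80 dollars

The private return per contributed unit is 0.74 < 1 for everyone, so the Nash equilibrium is zero contribution and the group total is Σ E_j = 51 + 52 + 58 + 48 + 50 + 34 + 22 + 11 + 57 + 44 = 427.
Each contributed unit returns 7.400 to the group, so the social optimum is full contribution by everyone: group total = 7.400 × 427 = 3159.80.
Efficiency loss = (7.400 − 1) × 427 = 2732.80.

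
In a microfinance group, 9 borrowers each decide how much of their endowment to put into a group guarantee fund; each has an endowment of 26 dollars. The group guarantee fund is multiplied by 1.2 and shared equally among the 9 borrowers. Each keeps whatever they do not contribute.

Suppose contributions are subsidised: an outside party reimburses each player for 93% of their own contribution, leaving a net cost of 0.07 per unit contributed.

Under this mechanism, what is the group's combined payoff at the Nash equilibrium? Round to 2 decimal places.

The effective private return per unit is now (1.2/9) / 0.07 = 1.9048 > 1, so every player's dominant strategy flips to full contribution.
At the Nash equilibrium everyone contributes 26. Group total payoff = 9 × (26 × 0.93 + 1.2 × 26) = 498.42.

498.42 dollars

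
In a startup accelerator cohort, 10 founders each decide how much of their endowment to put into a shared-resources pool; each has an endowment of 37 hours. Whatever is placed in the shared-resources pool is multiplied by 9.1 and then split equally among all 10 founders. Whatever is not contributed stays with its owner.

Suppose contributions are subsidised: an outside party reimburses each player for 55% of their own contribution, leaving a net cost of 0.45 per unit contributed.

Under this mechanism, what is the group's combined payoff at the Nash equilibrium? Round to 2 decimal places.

3570.50 hours

The effective private return per unit is now (9.1/10) / 0.45 = 2.0222 > 1, so every player's dominant strategy flips to full contribution.
So the Nash equilibrium is full contribution by all 10; the group earns 10 × (37 × 0.55 + 9.1 × 37) = 3570.50.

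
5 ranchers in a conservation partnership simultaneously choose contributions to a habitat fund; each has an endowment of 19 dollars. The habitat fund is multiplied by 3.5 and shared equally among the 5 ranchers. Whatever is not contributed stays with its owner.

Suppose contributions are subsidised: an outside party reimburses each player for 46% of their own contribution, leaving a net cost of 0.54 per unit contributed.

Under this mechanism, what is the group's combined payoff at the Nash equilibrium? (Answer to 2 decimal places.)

The effective private return per unit is now (3.5/5) / 0.54 = 1.2963 > 1, so every player's dominant strategy flips to full contribution.
At the Nash equilibrium everyone contributes 19. Group total payoff = 5 × (19 × 0.46 + 3.5 × 19) = 376.20.

376.20 dollars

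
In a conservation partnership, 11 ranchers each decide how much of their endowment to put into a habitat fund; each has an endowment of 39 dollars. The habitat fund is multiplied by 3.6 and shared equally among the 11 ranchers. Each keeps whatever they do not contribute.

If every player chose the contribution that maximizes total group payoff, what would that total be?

Each contributed unit returns 3.600 to the group as a whole (0.3273 to each of 11 players), which exceeds 1, so the social optimum is full contribution: group total = 3.600 × 429 = 1544.40.

1544.40 dollars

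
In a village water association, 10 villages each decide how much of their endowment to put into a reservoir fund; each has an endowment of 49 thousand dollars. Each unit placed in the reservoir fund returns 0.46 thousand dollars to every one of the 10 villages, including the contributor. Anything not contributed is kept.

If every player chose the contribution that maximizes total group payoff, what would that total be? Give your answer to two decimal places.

2254.00 thousand dollars

Each contributed unit returns 4.600 to the group as a whole (0.46 to each of 10 players), which exceeds 1, so the social optimum is full contribution: group total = 4.600 × 490 = 2254.00.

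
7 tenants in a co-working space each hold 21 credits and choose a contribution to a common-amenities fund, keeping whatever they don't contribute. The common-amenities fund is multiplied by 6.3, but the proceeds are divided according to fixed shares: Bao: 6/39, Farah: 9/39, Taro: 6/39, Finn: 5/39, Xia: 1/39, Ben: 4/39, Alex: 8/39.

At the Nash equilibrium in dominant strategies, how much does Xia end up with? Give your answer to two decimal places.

Player j's private return per contributed unit is 6.3 × (j's share). Contributing is weakly dominant for j when that share is at least 1/6.3 = 0.1587, and contributing 0 is dominant otherwise.
Farah and Alex clear that bar, contributing 21 each; the remaining 5 contribute 0. Total contributed: 42.
Xia keeps 21 and receives 6.3 × 42 × 1/39 = 6.78 from the common-amenities fund, for a payoff of 27.78.

27.78 credits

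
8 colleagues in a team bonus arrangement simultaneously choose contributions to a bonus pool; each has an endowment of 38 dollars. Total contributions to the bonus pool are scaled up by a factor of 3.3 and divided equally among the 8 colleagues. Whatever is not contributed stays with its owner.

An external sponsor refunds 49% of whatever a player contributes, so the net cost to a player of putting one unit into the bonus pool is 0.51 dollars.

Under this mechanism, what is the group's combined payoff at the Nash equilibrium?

Even with the mechanism, each unit contributed returns only (3.3/8) / 0.51 = 0.8088 per unit of net cost, so contributing nothing is still dominant.
Everyone keeps their endowment and the group total is 8 × 38 = 304.

304.00 dollars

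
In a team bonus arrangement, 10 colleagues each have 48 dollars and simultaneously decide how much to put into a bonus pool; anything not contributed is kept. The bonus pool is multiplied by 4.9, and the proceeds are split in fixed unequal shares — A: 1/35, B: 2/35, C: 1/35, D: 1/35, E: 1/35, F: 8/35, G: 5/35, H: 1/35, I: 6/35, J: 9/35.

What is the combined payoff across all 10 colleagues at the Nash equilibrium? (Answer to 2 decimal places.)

854.40 dollars

Each unit j contributes comes back to j as 4.9 × (j's share), so j prefers to contribute only if that share exceeds 1/4.9 = 0.2041; otherwise keeping the unit dominates.
The shares above 0.2041 belong to F and J, contributing 48 each; the remaining 8 contribute 0. Total contributed: 96.
The bonus pool pays out 4.9 × 96 = 470.40 in total (split across the unequal shares, but the aggregate is all that matters for the group sum).
The 8 free-riders keep 48 each, adding 384. Group total = 384 + 470.40 = 854.40.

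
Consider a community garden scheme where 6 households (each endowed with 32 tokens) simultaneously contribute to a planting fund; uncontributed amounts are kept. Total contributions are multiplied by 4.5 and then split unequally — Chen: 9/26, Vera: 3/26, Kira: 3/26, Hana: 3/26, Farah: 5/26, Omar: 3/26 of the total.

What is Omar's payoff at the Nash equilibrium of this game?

Player j's private return per contributed unit is 4.5 × (j's share). Contributing is weakly dominant for j when that share is at least 1/4.5 = 0.2222, and contributing 0 is dominant otherwise.
Only Chen (9/26) clears that bar, contributing 32; the remaining 5 contribute 0. Total contributed: 32.
Omar keeps 32 and receives 4.5 × 32 × 3/26 = 16.62 from the planting fund, for a payoff of 48.62.

48.62 tokens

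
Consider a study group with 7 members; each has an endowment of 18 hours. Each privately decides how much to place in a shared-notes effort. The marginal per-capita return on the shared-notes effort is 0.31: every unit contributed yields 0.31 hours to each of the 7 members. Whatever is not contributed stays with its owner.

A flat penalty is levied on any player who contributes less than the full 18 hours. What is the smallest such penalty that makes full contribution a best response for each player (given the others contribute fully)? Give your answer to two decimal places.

12.42 hours

Given the others contribute fully, the best deviation is to contribute 0 (any partial contribution still incurs the fine and gives up units whose private return 0.31 is below 1).
Deviating from 18 to 0 saves 18 hours but forfeits the deviator's share of the drop in the shared-notes effort: 0.31 × 18 = 5.58.
So the deviation gain is 18 − 5.58 = 12.42, and the fine must be at least 12.42 hours to wipe it out.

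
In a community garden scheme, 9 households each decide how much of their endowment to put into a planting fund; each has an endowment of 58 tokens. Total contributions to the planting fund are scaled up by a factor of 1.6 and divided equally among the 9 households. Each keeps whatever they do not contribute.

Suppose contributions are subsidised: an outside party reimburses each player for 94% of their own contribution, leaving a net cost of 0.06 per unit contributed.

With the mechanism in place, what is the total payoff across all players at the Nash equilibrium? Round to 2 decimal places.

The effective private return per unit is now (1.6/9) / 0.06 = 2.9630 > 1, so every player's dominant strategy flips to full contribution.
So the Nash equilibrium is full contribution by all 9; the group earns 9 × (58 × 0.94 + 1.6 × 58) = 1325.88.

1325.88 tokens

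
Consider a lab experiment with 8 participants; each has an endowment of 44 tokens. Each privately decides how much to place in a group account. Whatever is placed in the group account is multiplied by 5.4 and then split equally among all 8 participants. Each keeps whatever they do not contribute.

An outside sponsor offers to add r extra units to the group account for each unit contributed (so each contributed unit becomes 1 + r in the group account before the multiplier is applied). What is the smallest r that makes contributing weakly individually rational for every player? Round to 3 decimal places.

With matching at rate r, one contributed unit becomes (1 + r) in the group account and returns 5.4 × (1 + r) / 8 to the contributor.
Setting this equal to 1: 1 + r = 8/5.4 = 1.4815.
So the minimum matching rate is r = 1.4815 − 1 = 0.481.

0.481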